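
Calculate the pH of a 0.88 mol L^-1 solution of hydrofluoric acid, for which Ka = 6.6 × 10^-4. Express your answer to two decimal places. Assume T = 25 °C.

HF ⇌ F- + H+
From the ICE table, Ka = [H+]²/(0.88 − [H+]) = 6.6 × 10^-4.
Neglecting [H+] in the denominator: [H+] = √(6.6 × 10^-4 × 0.88) = 2.41 × 10^-2 M
([H+]/C₀ = 2.7% < 5%, so the approximation holds.)
pH = −log[H+] = −log(2.41 × 10^-2) = 1.62

pH = 1.62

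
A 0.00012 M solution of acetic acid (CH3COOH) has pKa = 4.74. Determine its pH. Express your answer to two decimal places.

pH = 4.41

CH3COOH ⇌ CH3COO- + H+
Ka = 10^(−4.74) = 1.82 × 10^-5
Let x = [H+] at equilibrium. Ka = x²/(0.00012 − x).
Here C₀/Ka ≈ 6.59, so the small-x approximation fails. Use the quadratic:
x = (−Ka + √(Ka² + 4·Ka·C₀))/2 = 3.85 × 10^-5 M
pH = −log[H+] = −log(3.85 × 10^-5) = 4.41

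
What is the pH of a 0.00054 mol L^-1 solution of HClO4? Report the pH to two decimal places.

pH = 3.27

HClO4 is a strong acid and dissociates completely, so [H+] = 0.00054 M.
pH = -log(0.00054) = 3.27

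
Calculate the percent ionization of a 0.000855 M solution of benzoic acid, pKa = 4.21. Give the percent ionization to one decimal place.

C6H5COOH ⇌ C6H5COO- + H+; let x = [H+] at equilibrium.
Ka = 10^(−4.21) = 6.17 × 10^-5
Ka = x²/(C₀ − x); solving the quadratic gives x = 2.01 × 10^-4 M.
Fraction ionized = 2.01 × 10^-4 / 0.000855 = 0.2351 → 23.5%

23.5%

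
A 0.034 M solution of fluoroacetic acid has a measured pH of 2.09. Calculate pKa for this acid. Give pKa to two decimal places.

pKa = 2.59

[H+] = 10^(-2.09) = 8.13 × 10^-3 M
At equilibrium [HA] = 0.034 − 8.13 × 10^-3 = 2.59 × 10^-2 M
Ka = [H+][A-]/[HA] = (8.13 × 10^-3)² / 2.59 × 10^-2 = 2.55 × 10^-3
pKa = -log(2.55 × 10^-3) = 2.59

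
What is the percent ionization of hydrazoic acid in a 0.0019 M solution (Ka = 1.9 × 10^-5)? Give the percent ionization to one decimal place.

9.5%

HN3 ⇌ N3- + H+; let x = [H+] at equilibrium.
Solve x² + 1.9e-05x − 3.61e-08 = 0 → x = 1.81 × 10^-4 M
Fraction ionized = 1.81 × 10^-4 / 0.0019 = 0.0953 → 9.5%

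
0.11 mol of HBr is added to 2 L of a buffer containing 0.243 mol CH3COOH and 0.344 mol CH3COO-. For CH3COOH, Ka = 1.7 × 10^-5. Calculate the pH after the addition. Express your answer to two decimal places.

Added H+ converts CH3COO- to CH3COOH: CH3COOH → 0.353 mol, CH3COO- → 0.234 mol.
pKa = −log(1.7 × 10^-5) = 4.770
pH = pKa + log(n_CH3COO-/n_CH3COOH) = 4.770 + log(0.234/0.353) = 4.770 + (-0.179)

pH = 4.59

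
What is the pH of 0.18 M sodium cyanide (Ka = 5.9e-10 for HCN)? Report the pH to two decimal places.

CN- is the conjugate base of the weak acid HCN.
Kb = Kw/Ka = 1.0×10^-14 / 5.9 × 10^-10 = 1.69 × 10^-5
Let x = [OH-] at equilibrium. Kb = x²/(0.18 − x).
Since Kb ≪ C₀, x ≈ √(Kb·C₀) = 1.74 × 10^-3 M.
pOH = −log(1.74 × 10^-3) = 2.76; pH = 14.00 − 2.76 = 11.24

pH = 11.24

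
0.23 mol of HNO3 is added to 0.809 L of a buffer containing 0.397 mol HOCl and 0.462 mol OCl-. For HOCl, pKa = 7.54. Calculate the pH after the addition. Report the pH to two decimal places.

pH = 7.11

After neutralization: n(HOCl) = 0.627 mol, n(OCl-) = 0.232 mol.
pH = pKa + log([A⁻]/[HA]) = 7.54 + log(0.232/0.627) = 7.54 -0.432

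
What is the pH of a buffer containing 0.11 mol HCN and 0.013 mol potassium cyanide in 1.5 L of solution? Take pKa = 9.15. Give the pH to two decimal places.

pH = 8.22

Henderson–Hasselbalch: pH = pKa + log([CN-]/[HCN]) = 9.15 + log(0.013/0.11)
pH = 9.15 + (-0.927) = 8.22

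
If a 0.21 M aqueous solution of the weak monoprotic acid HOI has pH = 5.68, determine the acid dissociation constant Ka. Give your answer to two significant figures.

Ka = 2.1 × 10^-11

[H+] = 10^(-5.68) = 2.09 × 10^-6 M
At equilibrium [HA] = 0.21 − 2.09 × 10^-6 = 2.10 × 10^-1 M
Ka = [H+][A-]/[HA] = (2.09 × 10^-6)² / 2.10 × 10^-1 = 2.1 × 10^-11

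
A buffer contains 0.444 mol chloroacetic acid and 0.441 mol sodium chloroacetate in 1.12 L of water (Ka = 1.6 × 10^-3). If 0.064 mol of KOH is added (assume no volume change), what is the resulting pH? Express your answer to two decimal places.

OH- converts ClCH2COOH to ClCH2COO-: ClCH2COOH → 0.38 mol, ClCH2COO- → 0.505 mol.
pKa = −log(1.6 × 10^-3) = 2.796
pH = pKa + log([A⁻]/[HA]) = 2.796 + log(0.505/0.38) = 2.796 +0.124

pH = 2.92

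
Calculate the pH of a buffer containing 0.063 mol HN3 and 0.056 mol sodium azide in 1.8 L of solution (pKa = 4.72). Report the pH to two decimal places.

pH = 4.67

Henderson–Hasselbalch: pH = pKa + log([N3-]/[HN3]) = 4.72 + log(0.056/0.063)
pH = 4.72 + (-0.051) = 4.67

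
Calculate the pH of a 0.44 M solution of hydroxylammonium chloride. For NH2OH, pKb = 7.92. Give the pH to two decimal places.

pH = 3.22

NH3OH+ is the conjugate acid of the weak base NH2OH.
Kb = 10^(−7.92) = 1.20 × 10^-8
Ka = Kw/Kb = 1.0×10^-14 / 1.20 × 10^-8 = 8.33 × 10^-7
From the ICE table, Ka = x²/(0.44 − x) = 8.33 × 10^-7.
Neglecting x in the denominator: x = √(8.33 × 10^-7 × 0.44) = 6.05 × 10^-4 M
Check: 0.14% ionized — well under 5%, approximation valid.
pH = −log[H+] = −log(6.05 × 10^-4) = 3.22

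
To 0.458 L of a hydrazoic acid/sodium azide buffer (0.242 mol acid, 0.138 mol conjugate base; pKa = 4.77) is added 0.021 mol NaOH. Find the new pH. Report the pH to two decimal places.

After neutralization: n(HN3) = 0.221 mol, n(N3-) = 0.159 mol.
pH = pKa + log([A⁻]/[HA]) = 4.77 + log(0.159/0.221) = 4.77 -0.143

pH = 4.63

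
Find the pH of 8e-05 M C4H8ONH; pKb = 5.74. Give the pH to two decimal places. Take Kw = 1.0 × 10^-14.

C4H8ONH + H2O ⇌ C4H8ONH2+ + OH-
Kb = 10^(−5.74) = 1.82 × 10^-6
From the ICE table, Kb = x²/(8e-05 − x) = 1.82 × 10^-6.
x is not negligible relative to C₀; solve x² + 1.82e-06·x − 1.46e-10 = 0.
x = (−Kb + √(Kb² + 4·Kb·C₀))/2 = 1.12 × 10^-5 M
pOH = 4.95, so pH = 14.00 − pOH = 9.05

pH = 9.05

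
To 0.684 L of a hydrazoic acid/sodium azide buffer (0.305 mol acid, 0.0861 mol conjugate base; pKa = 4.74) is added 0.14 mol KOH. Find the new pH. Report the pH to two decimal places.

OH- converts HN3 to N3-: HN3 → 0.165 mol, N3- → 0.226 mol.
pH = pKa + log([A⁻]/[HA]) = 4.74 + log(0.226/0.165) = 4.74 +0.137

pH = 4.88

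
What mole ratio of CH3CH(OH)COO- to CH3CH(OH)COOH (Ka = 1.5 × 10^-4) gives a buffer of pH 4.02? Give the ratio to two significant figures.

ratio = 1.6

pKa = -log(1.5 × 10^-4) = 3.824
pH = pKa + log(r) ⇒ log(r) = 4.02 − 3.824 = +0.196
r = [CH3CH(OH)COO-]/[CH3CH(OH)COOH] = 10^(+0.196) = 1.57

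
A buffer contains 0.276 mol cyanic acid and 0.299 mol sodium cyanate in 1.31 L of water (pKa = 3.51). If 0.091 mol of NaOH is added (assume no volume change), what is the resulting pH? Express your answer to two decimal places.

OH- converts HOCN to OCN-: HOCN → 0.185 mol, OCN- → 0.39 mol.
pH = pKa + log(n_OCN-/n_HOCN) = 3.51 + log(0.39/0.185) = 3.51 + (+0.324)

pH = 3.83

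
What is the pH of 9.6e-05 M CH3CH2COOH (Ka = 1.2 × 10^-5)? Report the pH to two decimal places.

pH = 4.55

CH3CH2COOH ⇌ CH3CH2COO- + H+
From the ICE table, Ka = x²/(9.6e-05 − x) = 1.2 × 10^-5.
Here C₀/Ka ≈ 8, so the small-x approximation fails. Use the quadratic:
x = (−Ka + √(Ka² + 4·Ka·C₀))/2 = 2.85 × 10^-5 M
pH = −log(2.85 × 10^-5) = 4.55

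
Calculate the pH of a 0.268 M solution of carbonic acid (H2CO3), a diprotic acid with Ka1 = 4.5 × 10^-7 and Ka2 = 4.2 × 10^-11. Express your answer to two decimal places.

Ka1 ≫ Ka2, so treat the first dissociation as the only significant source of H+.
Ka1 = x²/(0.268 − x) = 4.5 × 10^-7
x ≈ √(4.5 × 10^-7 × 0.268) = 3.47 × 10^-4 M
pH = −log(3.47 × 10^-4) = 3.46

pH = 3.46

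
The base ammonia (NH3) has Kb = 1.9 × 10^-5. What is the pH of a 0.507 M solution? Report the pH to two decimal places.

pH = 11.49

NH3 + H2O ⇌ NH4+ + OH-
From the ICE table, Kb = [OH-]²/(0.507 − [OH-]) = 1.9 × 10^-5.
Since Kb ≪ C₀, [OH-] ≈ √(Kb·C₀) = 3.10 × 10^-3 M.
([OH-]/C₀ = 0.61% < 5%, so the approximation holds.)
pOH = 2.51, so pH = 14.00 − pOH = 11.49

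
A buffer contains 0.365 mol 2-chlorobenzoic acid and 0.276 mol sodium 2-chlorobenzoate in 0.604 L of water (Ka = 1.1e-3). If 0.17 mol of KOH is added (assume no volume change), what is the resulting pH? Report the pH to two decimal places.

OH- converts ClC6H4COOH to ClC6H4COO-: ClC6H4COOH → 0.195 mol, ClC6H4COO- → 0.446 mol.
pKa = −log(1.1 × 10^-3) = 2.959
Henderson–Hasselbalch with mole ratio 0.446/0.195: pH = 2.959 + (+0.359)

pH = 3.32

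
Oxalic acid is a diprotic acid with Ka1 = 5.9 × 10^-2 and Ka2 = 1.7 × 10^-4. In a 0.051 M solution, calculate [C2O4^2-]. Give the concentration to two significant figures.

1.7 × 10^-4 M

First ionization gives [H+] ≈ [HC2O4-] = 3.28 × 10^-2 M.
Second step: Ka2 = [H+][C2O4^2-]/[HC2O4-] ≈ [C2O4^2-] (since [H+] ≈ [HC2O4-]).
So [C2O4^2-] ≈ Ka2.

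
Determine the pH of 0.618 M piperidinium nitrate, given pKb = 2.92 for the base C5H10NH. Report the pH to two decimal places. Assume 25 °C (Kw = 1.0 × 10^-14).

pH = 5.64

C5H10NH2+ is the conjugate acid of the weak base C5H10NH.
Kb = 10^(−2.92) = 1.20 × 10^-3
Ka = Kw/Kb = 1.0×10^-14 / 1.20 × 10^-3 = 8.33 × 10^-12
Ka = x²/(0.618 − x) = 8.33 × 10^-12
Since Ka ≪ C₀, x ≈ √(Ka·C₀) = 2.27 × 10^-6 M.
pH = −log[H+] = −log(2.27 × 10^-6) = 5.64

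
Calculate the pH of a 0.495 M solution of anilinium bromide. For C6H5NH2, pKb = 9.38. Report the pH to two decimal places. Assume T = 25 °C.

pH = 2.46

C6H5NH3+ is the conjugate acid of the weak base C6H5NH2.
Kb = 10^(−9.38) = 4.17 × 10^-10
Ka = Kw/Kb = 1.0×10^-14 / 4.17 × 10^-10 = 2.40 × 10^-5
From the ICE table, Ka = x²/(0.495 − x) = 2.40 × 10^-5.
Assume x ≪ 0.495: x ≈ √(2.40 × 10^-5 × 0.495) = 3.45 × 10^-3 M
pH = −log(3.45 × 10^-3) = 2.46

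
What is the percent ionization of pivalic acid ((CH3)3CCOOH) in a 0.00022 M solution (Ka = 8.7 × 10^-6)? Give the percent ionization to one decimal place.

(CH3)3CCOOH ⇌ (CH3)3CCOO- + H+; let x = [H+] at equilibrium.
Ka = x²/(C₀ − x); solving the quadratic gives x = 3.96 × 10^-5 M.
Fraction ionized = 3.96 × 10^-5 / 0.00022 = 0.1800 → 18.0%

18.0%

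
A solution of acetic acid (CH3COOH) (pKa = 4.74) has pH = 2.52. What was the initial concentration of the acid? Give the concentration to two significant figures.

[H+] = 10^(-2.52) = 3.02 × 10^-3 M = x
Ka = 10^(−4.74) = 1.82 × 10^-5
Ka = x²/(C₀ − x) ⇒ C₀ = x + x²/Ka
C₀ = 3.02 × 10^-3 + (3.02 × 10^-3)²/(1.82 × 10^-5) = 5.04 × 10^-1 M

C₀ = 5.0 × 10^-1 M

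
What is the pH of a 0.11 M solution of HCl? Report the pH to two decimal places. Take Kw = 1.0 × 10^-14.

HCl is a strong acid and dissociates completely, so [H+] = 0.11 M.
pH = -log(0.11) = 0.96

pH = 0.96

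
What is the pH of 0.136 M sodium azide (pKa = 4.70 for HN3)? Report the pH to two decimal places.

pH = 8.92

N3- is the conjugate base of the weak acid HN3.
Ka = 10^(−4.70) = 2.00 × 10^-5
Kb = Kw/Ka = 1.0×10^-14 / 2.00 × 10^-5 = 5.00 × 10^-10
From the ICE table, Kb = x²/(0.136 − x) = 5.00 × 10^-10.
Neglecting x in the denominator: x = √(5.00 × 10^-10 × 0.136) = 8.25 × 10^-6 M
Check: 0.0061% ionized — well under 5%, approximation valid.
pOH = 5.08, so pH = 14.00 − pOH = 8.92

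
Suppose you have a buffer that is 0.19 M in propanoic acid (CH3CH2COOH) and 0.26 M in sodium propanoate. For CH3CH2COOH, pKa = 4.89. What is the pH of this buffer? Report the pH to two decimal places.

Henderson–Hasselbalch: pH = pKa + log([CH3CH2COO-]/[CH3CH2COOH]) = 4.89 + log(0.26/0.19)
pH = 4.89 + (+0.136) = 5.03

pH = 5.03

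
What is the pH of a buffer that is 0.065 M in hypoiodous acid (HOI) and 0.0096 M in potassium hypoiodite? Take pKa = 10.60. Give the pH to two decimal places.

Using pH = pKa + log([base]/[acid]) with [base]/[acid] = 0.0096/0.065:
pH = 10.60 + (-0.831) = 9.77

pH = 9.77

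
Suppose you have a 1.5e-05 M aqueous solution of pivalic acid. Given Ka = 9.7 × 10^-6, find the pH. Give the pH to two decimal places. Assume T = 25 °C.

(CH3)3CCOOH ⇌ (CH3)3CCOO- + H+
From the ICE table, Ka = [H+]²/(1.5e-05 − [H+]) = 9.7 × 10^-6.
Here C₀/Ka ≈ 1.55, so the small-[H+] approximation fails. Use the quadratic:
[H+] = [−9.7e-06 + √(9.7e-06² + 5.82e-10)]/2 = 8.15 × 10^-6 M
pH = −log[H+] = −log(8.15 × 10^-6) = 5.09

pH = 5.09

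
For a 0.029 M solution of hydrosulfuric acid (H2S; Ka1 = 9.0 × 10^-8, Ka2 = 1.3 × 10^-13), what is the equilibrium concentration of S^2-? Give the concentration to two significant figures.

First ionization gives [H+] ≈ [HS-] = 5.11 × 10^-5 M.
Second step: Ka2 = [H+][S^2-]/[HS-] ≈ [S^2-] (since [H+] ≈ [HS-]).
So [S^2-] ≈ Ka2.

1.3 × 10^-13 M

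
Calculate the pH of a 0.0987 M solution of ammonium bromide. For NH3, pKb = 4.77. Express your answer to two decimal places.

NH4+ is the conjugate acid of the weak base NH3.
Kb = 10^(−4.77) = 1.70 × 10^-5
Ka = Kw/Kb = 1.0×10^-14 / 1.70 × 10^-5 = 5.88 × 10^-10
From the ICE table, Ka = [H+]²/(0.0987 − [H+]) = 5.88 × 10^-10.
Since Ka ≪ C₀, [H+] ≈ √(Ka·C₀) = 7.62 × 10^-6 M.
pH = −log(7.62 × 10^-6) = 5.12

pH = 5.12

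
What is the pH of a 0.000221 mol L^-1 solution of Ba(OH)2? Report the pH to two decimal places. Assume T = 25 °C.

pH = 10.65

Ba(OH)2 is a strong base (each formula unit releases 2 OH-); [OH-] = 0.000442 M.
pOH = -log(0.000442) = 3.35
pH = 14.00 - 3.35 = 10.65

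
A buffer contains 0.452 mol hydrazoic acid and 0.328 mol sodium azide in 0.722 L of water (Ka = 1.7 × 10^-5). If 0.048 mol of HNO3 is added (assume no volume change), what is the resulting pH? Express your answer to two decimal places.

pH = 4.52

Added H+ converts N3- to HN3: HN3 → 0.5 mol, N3- → 0.28 mol.
pKa = −log(1.7 × 10^-5) = 4.770
pH = pKa + log(n_N3-/n_HN3) = 4.770 + log(0.28/0.5) = 4.770 + (-0.252)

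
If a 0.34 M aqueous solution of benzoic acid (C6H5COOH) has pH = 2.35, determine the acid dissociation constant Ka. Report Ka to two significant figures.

[H+] = 10^(-2.35) = 4.47 × 10^-3 M
At equilibrium [HA] = 0.34 − 4.47 × 10^-3 = 3.36 × 10^-1 M
Ka = [H+][A-]/[HA] = (4.47 × 10^-3)² / 3.36 × 10^-1 = 5.9 × 10^-5

Ka = 5.9 × 10^-5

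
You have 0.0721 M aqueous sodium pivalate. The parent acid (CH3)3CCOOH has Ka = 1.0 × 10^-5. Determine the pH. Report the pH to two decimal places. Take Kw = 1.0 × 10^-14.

(CH3)3CCOO- is the conjugate base of the weak acid (CH3)3CCOOH.
Kb = Kw/Ka = 1.0×10^-14 / 1.0 × 10^-5 = 1.00 × 10^-9
Kb = [OH-]²/(0.0721 − [OH-]) = 1.00 × 10^-9
Assume [OH-] ≪ 0.0721: [OH-] ≈ √(1.00 × 10^-9 × 0.0721) = 8.49 × 10^-6 M
pOH = 5.07, so pH = 14.00 − pOH = 8.93

pH = 8.93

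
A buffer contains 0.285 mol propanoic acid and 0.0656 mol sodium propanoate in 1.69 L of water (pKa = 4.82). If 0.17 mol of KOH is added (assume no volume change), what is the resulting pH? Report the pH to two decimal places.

pH = 5.13

After neutralization: n(CH3CH2COOH) = 0.115 mol, n(CH3CH2COO-) = 0.236 mol.
Henderson–Hasselbalch with mole ratio 0.236/0.115: pH = 4.82 + (+0.312)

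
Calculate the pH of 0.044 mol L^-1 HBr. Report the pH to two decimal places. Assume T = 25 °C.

HBr is a strong acid and dissociates completely, so [H+] = 0.044 M.
pH = -log(0.044) = 1.36

pH = 1.36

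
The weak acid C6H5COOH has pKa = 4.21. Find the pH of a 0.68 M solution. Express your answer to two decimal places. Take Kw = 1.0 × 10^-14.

pH = 2.19

C6H5COOH ⇌ C6H5COO- + H+
Ka = 10^(−4.21) = 6.17 × 10^-5
Let x = [H+] at equilibrium. Ka = x²/(0.68 − x).
Neglecting x in the denominator: x = √(6.17 × 10^-5 × 0.68) = 6.48 × 10^-3 M
pH = −log(6.48 × 10^-3) = 2.19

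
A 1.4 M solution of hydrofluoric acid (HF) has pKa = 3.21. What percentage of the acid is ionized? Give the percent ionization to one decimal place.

2.1%

HF ⇌ F- + H+; let x = [H+] at equilibrium.
Ka = 10^(−3.21) = 6.17 × 10^-4
x ≈ √(Ka·C₀) = √(6.17 × 10^-4 × 1.4) = 2.94 × 10^-2 M
Fraction ionized = 2.94 × 10^-2 / 1.4 = 0.0210 → 2.1%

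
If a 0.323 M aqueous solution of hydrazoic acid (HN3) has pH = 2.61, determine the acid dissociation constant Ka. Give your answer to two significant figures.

Ka = 1.9 × 10^-5

[H+] = 10^(-2.61) = 2.45 × 10^-3 M
At equilibrium [HA] = 0.323 − 2.45 × 10^-3 = 3.21 × 10^-1 M
Ka = [H+][A-]/[HA] = (2.45 × 10^-3)² / 3.21 × 10^-1 = 1.9 × 10^-5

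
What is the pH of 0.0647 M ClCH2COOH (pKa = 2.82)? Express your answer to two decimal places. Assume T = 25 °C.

ClCH2COOH ⇌ ClCH2COO- + H+
Ka = 10^(−2.82) = 1.51 × 10^-3
Let x = [H+] at equilibrium. Ka = x²/(0.0647 − x).
The 5% rule fails; solving x² + Ka·x − Ka·C₀ = 0 exactly:
x = (−Ka + √(Ka² + 4·Ka·C₀))/2 = 9.16 × 10^-3 M
pH = −log[H+] = −log(9.16 × 10^-3) = 2.04

pH = 2.04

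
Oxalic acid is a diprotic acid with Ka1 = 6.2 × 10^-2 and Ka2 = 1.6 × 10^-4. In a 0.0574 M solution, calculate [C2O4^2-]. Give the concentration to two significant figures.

First ionization gives [H+] ≈ [HC2O4-] = 3.62 × 10^-2 M.
Second step: Ka2 = [H+][C2O4^2-]/[HC2O4-] ≈ [C2O4^2-] (since [H+] ≈ [HC2O4-]).
So [C2O4^2-] ≈ Ka2.

1.6 × 10^-4 M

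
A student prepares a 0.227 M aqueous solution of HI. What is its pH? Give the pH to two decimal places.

HI is a strong acid and dissociates completely, so [H+] = 0.227 M.
pH = -log(0.227) = 0.64

pH = 0.64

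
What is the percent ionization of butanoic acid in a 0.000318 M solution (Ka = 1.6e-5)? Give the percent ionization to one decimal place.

CH3(CH2)2COOH ⇌ CH3(CH2)2COO- + H+; let x = [H+] at equilibrium.
Ka = x²/(C₀ − x); solving the quadratic gives x = 6.38 × 10^-5 M.
% ionization = x/C₀ × 100% = 6.38 × 10^-5/0.000318 × 100% = 20.1%

20.1%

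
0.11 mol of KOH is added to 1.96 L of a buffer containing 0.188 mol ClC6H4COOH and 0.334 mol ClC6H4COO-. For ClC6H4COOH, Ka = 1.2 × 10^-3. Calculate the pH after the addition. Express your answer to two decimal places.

pH = 3.68

OH- converts ClC6H4COOH to ClC6H4COO-: ClC6H4COOH → 0.078 mol, ClC6H4COO- → 0.444 mol.
pKa = −log(1.2 × 10^-3) = 2.921
pH = pKa + log(n_ClC6H4COO-/n_ClC6H4COOH) = 2.921 + log(0.444/0.078) = 2.921 + (+0.755)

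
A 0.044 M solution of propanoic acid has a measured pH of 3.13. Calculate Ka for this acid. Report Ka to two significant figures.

[H+] = 10^(-3.13) = 7.41 × 10^-4 M
At equilibrium [HA] = 0.044 − 7.41 × 10^-4 = 4.33 × 10^-2 M
Ka = [H+][A-]/[HA] = (7.41 × 10^-4)² / 4.33 × 10^-2 = 1.3 × 10^-5

Ka = 1.3 × 10^-5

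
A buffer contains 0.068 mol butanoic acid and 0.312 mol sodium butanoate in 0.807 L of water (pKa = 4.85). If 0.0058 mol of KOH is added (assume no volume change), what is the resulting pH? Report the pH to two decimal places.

pH = 5.56

After neutralization: n(CH3(CH2)2COOH) = 0.0622 mol, n(CH3(CH2)2COO-) = 0.318 mol.
pH = pKa + log([A⁻]/[HA]) = 4.85 + log(0.318/0.0622) = 4.85 +0.709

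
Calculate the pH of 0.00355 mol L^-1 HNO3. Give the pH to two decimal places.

HNO3 is a strong acid and dissociates completely, so [H+] = 0.00355 M.
pH = -log(0.00355) = 2.45

pH = 2.45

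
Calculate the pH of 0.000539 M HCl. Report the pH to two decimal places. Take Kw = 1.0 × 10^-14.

HCl is a strong acid and dissociates completely, so [H+] = 0.000539 M.
pH = -log(0.000539) = 3.27

pH = 3.27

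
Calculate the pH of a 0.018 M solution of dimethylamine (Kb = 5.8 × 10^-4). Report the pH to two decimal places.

pH = 11.47

(CH3)2NH + H2O ⇌ (CH3)2NH2+ + OH-
From the ICE table, Kb = [OH-]²/(0.018 − [OH-]) = 5.8 × 10^-4.
[OH-] is not negligible relative to C₀; solve [OH-]² + 0.00058·[OH-] − 1.04e-05 = 0.
[OH-] = (−Kb + √(Kb² + 4·Kb·C₀))/2 = 2.95 × 10^-3 M
pOH = 2.53, so pH = 14.00 − pOH = 11.47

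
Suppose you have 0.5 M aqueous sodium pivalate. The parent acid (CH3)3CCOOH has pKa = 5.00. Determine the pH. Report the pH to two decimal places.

(CH3)3CCOO- is the conjugate base of the weak acid (CH3)3CCOOH.
Ka = 10^(−5.00) = 1.00 × 10^-5
Kb = Kw/Ka = 1.0×10^-14 / 1.00 × 10^-5 = 1.00 × 10^-9
Kb = x²/(0.5 − x) = 1.00 × 10^-9
Neglecting x in the denominator: x = √(1.00 × 10^-9 × 0.5) = 2.24 × 10^-5 M
(x/C₀ = 0.0045% < 5%, so the approximation holds.)
pOH = −log(2.24 × 10^-5) = 4.65; pH = 14.00 − 4.65 = 9.35

pH = 9.35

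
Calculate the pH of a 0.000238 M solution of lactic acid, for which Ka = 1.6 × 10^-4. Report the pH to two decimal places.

pH = 3.88

CH3CH(OH)COOH ⇌ CH3CH(OH)COO- + H+
Ka = [H+]²/(0.000238 − [H+]) = 1.6 × 10^-4
The 5% rule fails; solving [H+]² + Ka·[H+] − Ka·C₀ = 0 exactly:
[H+] = (−Ka + √(Ka² + 4·Ka·C₀))/2 = 1.31 × 10^-4 M
pH = −log(1.31 × 10^-4) = 3.88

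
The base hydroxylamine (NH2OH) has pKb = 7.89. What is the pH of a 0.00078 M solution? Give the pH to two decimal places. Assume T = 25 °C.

NH2OH + H2O ⇌ NH3OH+ + OH-
Kb = 10^(−7.89) = 1.29 × 10^-8
Let x = [OH-] at equilibrium. Kb = x²/(0.00078 − x).
Since Kb ≪ C₀, x ≈ √(Kb·C₀) = 3.17 × 10^-6 M.
(x/C₀ = 0.41% < 5%, so the approximation holds.)
pOH = 5.50, so pH = 14.00 − pOH = 8.50

pH = 8.50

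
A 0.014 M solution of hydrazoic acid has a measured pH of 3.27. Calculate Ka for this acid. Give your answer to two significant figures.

[H+] = 10^(-3.27) = 5.37 × 10^-4 M
At equilibrium [HA] = 0.014 − 5.37 × 10^-4 = 1.35 × 10^-2 M
Ka = [H+][A-]/[HA] = (5.37 × 10^-4)² / 1.35 × 10^-2 = 2.1 × 10^-5

Ka = 2.1 × 10^-5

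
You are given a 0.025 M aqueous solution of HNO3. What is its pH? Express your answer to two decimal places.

HNO3 is a strong acid and dissociates completely, so [H+] = 0.025 M.
pH = -log(0.025) = 1.60

pH = 1.60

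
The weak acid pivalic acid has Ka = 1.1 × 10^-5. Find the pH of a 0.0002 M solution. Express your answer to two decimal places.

pH = 4.38

(CH3)3CCOOH ⇌ (CH3)3CCOO- + H+
Ka = x²/(0.0002 − x) = 1.1 × 10^-5
The 5% rule fails; solving x² + Ka·x − Ka·C₀ = 0 exactly:
x = [−1.1e-05 + √(1.1e-05² + 8.8e-09)]/2 = 4.17 × 10^-5 M
pH = −log(4.17 × 10^-5) = 4.38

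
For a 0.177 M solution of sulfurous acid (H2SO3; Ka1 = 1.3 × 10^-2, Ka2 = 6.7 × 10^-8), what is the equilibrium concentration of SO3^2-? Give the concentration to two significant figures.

First ionization gives [H+] ≈ [HSO3-] = 4.19 × 10^-2 M.
Second step: Ka2 = [H+][SO3^2-]/[HSO3-] ≈ [SO3^2-] (since [H+] ≈ [HSO3-]).
So [SO3^2-] ≈ Ka2.

6.7 × 10^-8 M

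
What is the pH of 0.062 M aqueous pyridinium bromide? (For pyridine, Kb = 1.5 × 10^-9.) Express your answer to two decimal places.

pH = 3.19

C5H5NH+ is the conjugate acid of the weak base C5H5N.
Ka = Kw/Kb = 1.0×10^-14 / 1.5 × 10^-9 = 6.67 × 10^-6
Ka = x²/(0.062 − x) = 6.67 × 10^-6
Neglecting x in the denominator: x = √(6.67 × 10^-6 × 0.062) = 6.43 × 10^-4 M
(x/C₀ = 1% < 5%, so the approximation holds.)
pH = −log[H+] = −log(6.43 × 10^-4) = 3.19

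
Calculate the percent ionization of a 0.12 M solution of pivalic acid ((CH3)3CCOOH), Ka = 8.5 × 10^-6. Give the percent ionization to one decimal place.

(CH3)3CCOOH ⇌ (CH3)3CCOO- + H+; let x = [H+] at equilibrium.
x ≈ √(Ka·C₀) = √(8.5 × 10^-6 × 0.12) = 1.01 × 10^-3 M
% ionization = x/C₀ × 100% = 1.01 × 10^-3/0.12 × 100% = 0.8%

0.8%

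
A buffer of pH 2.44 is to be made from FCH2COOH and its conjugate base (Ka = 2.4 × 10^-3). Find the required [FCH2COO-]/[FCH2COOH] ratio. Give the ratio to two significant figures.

pKa = -log(2.4 × 10^-3) = 2.620
pH = pKa + log(r) ⇒ log(r) = 2.44 − 2.620 = -0.180
r = [FCH2COO-]/[FCH2COOH] = 10^(-0.180) = 0.661

ratio = 0.66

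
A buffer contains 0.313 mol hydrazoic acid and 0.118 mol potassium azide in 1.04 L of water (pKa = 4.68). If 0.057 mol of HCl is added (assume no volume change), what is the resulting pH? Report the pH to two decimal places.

After neutralization: n(HN3) = 0.37 mol, n(N3-) = 0.061 mol.
pH = pKa + log([A⁻]/[HA]) = 4.68 + log(0.061/0.37) = 4.68 -0.783

pH = 3.90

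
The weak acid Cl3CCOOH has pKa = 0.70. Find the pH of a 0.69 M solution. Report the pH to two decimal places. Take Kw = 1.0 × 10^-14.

Cl3CCOOH ⇌ Cl3CCOO- + H+
Ka = 10^(−0.70) = 2.00 × 10^-1
From the ICE table, Ka = [H+]²/(0.69 − [H+]) = 2.00 × 10^-1.
The 5% rule fails; solving [H+]² + Ka·[H+] − Ka·C₀ = 0 exactly:
[H+] = [−0.2 + √(0.2² + 0.552)]/2 = 2.85 × 10^-1 M
pH = −log(2.85 × 10^-1) = 0.55

pH = 0.55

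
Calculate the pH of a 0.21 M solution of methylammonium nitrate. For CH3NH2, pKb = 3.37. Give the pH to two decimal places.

CH3NH3+ is the conjugate acid of the weak base CH3NH2.
Kb = 10^(−3.37) = 4.27 × 10^-4
Ka = Kw/Kb = 1.0×10^-14 / 4.27 × 10^-4 = 2.34 × 10^-11
Ka = x²/(0.21 − x) = 2.34 × 10^-11
Neglecting x in the denominator: x = √(2.34 × 10^-11 × 0.21) = 2.22 × 10^-6 M
(x/C₀ = 0.0011% < 5%, so the approximation holds.)
pH = −log(2.22 × 10^-6) = 5.65

pH = 5.65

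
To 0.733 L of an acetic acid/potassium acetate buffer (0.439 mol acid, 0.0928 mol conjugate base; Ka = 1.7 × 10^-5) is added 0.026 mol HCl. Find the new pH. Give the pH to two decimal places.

pH = 3.93

After neutralization: n(CH3COOH) = 0.465 mol, n(CH3COO-) = 0.0668 mol.
pKa = −log(1.7 × 10^-5) = 4.770
Henderson–Hasselbalch with mole ratio 0.0668/0.465: pH = 4.770 + (-0.843)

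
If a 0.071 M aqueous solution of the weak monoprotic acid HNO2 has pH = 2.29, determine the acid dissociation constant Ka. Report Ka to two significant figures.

[H+] = 10^(-2.29) = 5.13 × 10^-3 M
At equilibrium [HA] = 0.071 − 5.13 × 10^-3 = 6.59 × 10^-2 M
Ka = [H+][A-]/[HA] = (5.13 × 10^-3)² / 6.59 × 10^-2 = 4.0 × 10^-4

Ka = 4.0 × 10^-4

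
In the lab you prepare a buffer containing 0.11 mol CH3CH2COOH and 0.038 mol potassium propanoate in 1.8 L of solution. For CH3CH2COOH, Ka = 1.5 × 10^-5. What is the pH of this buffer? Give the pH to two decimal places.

pKa = −log(1.5 × 10^-5) = 4.824
pH = pKa + log([A⁻]/[HA]) = 4.824 + log(0.038/0.11)
pH = 4.824 + (-0.462) = 4.36

pH = 4.36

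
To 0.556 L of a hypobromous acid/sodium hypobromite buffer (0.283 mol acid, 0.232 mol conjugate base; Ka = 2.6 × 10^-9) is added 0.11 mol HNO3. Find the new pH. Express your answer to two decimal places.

After neutralization: n(HOBr) = 0.393 mol, n(OBr-) = 0.122 mol.
pKa = −log(2.6 × 10^-9) = 8.585
pH = pKa + log([A⁻]/[HA]) = 8.585 + log(0.122/0.393) = 8.585 -0.508

pH = 8.08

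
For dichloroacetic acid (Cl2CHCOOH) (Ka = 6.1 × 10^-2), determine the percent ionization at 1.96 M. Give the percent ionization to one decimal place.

16.2%

Cl2CHCOOH ⇌ Cl2CHCOO- + H+; let x = [H+] at equilibrium.
Ka = x²/(C₀ − x); solving the quadratic gives x = 3.17 × 10^-1 M.
% ionization = x/C₀ × 100% = 3.17 × 10^-1/1.96 × 100% = 16.2%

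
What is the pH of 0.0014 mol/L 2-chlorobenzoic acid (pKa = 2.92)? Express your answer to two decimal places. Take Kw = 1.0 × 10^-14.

ClC6H4COOH ⇌ ClC6H4COO- + H+
Ka = 10^(−2.92) = 1.20 × 10^-3
From the ICE table, Ka = x²/(0.0014 − x) = 1.20 × 10^-3.
The 5% rule fails; solving x² + Ka·x − Ka·C₀ = 0 exactly:
x = (−Ka + √(Ka² + 4·Ka·C₀))/2 = 8.28 × 10^-4 M
pH = −log[H+] = −log(8.28 × 10^-4) = 3.08

pH = 3.08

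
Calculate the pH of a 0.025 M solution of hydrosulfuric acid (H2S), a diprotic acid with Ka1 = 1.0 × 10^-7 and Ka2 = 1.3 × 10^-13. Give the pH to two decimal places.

pH = 4.30

Ka1 ≫ Ka2, so treat the first dissociation as the only significant source of H+.
Ka1 = x²/(0.025 − x) = 1.0 × 10^-7
x ≈ √(1.0 × 10^-7 × 0.025) = 5.00 × 10^-5 M
pH = −log(5.00 × 10^-5) = 4.30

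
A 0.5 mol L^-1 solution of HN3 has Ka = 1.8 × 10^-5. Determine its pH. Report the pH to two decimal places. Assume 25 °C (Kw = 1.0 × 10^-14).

HN3 ⇌ N3- + H+
Ka = [H+]²/(0.5 − [H+]) = 1.8 × 10^-5
Neglecting [H+] in the denominator: [H+] = √(1.8 × 10^-5 × 0.5) = 3.00 × 10^-3 M
([H+]/C₀ = 0.6% < 5%, so the approximation holds.)
pH = −log(3.00 × 10^-3) = 2.52

pH = 2.52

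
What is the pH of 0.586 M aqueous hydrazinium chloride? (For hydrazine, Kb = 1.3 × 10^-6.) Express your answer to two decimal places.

pH = 4.17

N2H5+ is the conjugate acid of the weak base N2H4.
Ka = Kw/Kb = 1.0×10^-14 / 1.3 × 10^-6 = 7.69 × 10^-9
Ka = [H+]²/(0.586 − [H+]) = 7.69 × 10^-9
Neglecting [H+] in the denominator: [H+] = √(7.69 × 10^-9 × 0.586) = 6.71 × 10^-5 M
([H+]/C₀ = 0.011% < 5%, so the approximation holds.)
pH = −log(6.71 × 10^-5) = 4.17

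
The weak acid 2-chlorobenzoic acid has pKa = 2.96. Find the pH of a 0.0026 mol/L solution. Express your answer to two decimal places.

ClC6H4COOH ⇌ ClC6H4COO- + H+
Ka = 10^(−2.96) = 1.10 × 10^-3
Ka = [H+]²/(0.0026 − [H+]) = 1.10 × 10^-3
[H+] is not negligible relative to C₀; solve [H+]² + 0.0011·[H+] − 2.86e-06 = 0.
[H+] = (−Ka + √(Ka² + 4·Ka·C₀))/2 = 1.23 × 10^-3 M
pH = −log[H+] = −log(1.23 × 10^-3) = 2.91

pH = 2.91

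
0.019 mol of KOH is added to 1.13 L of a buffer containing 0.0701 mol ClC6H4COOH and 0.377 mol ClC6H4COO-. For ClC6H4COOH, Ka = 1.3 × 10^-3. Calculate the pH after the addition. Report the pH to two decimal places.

OH- converts ClC6H4COOH to ClC6H4COO-: ClC6H4COOH → 0.0511 mol, ClC6H4COO- → 0.396 mol.
pKa = −log(1.3 × 10^-3) = 2.886
Henderson–Hasselbalch with mole ratio 0.396/0.0511: pH = 2.886 + (+0.889)

pH = 3.78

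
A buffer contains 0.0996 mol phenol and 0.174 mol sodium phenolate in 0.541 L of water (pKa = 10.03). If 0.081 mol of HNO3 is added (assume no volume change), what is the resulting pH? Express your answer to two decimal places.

Added H+ converts C6H5O- to C6H5OH: C6H5OH → 0.181 mol, C6H5O- → 0.093 mol.
pH = pKa + log(n_C6H5O-/n_C6H5OH) = 10.03 + log(0.093/0.181) = 10.03 + (-0.289)

pH = 9.74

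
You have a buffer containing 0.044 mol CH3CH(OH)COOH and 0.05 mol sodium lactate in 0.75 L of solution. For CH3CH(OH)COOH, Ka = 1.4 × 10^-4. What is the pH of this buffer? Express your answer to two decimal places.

pKa = −log(1.4 × 10^-4) = 3.854
Henderson–Hasselbalch: pH = pKa + log([CH3CH(OH)COO-]/[CH3CH(OH)COOH]) = 3.854 + log(0.05/0.044)
pH = 3.854 + (+0.056) = 3.91

pH = 3.91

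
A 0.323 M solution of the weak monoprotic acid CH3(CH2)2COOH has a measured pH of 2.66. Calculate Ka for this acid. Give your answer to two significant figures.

[H+] = 10^(-2.66) = 2.19 × 10^-3 M
At equilibrium [HA] = 0.323 − 2.19 × 10^-3 = 3.21 × 10^-1 M
Ka = [H+][A-]/[HA] = (2.19 × 10^-3)² / 3.21 × 10^-1 = 1.5 × 10^-5

Ka = 1.5 × 10^-5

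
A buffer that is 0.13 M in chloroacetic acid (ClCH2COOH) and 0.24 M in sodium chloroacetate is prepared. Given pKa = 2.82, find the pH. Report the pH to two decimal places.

pH = pKa + log([A⁻]/[HA]) = 2.82 + log(0.24/0.13)
pH = 2.82 + (+0.266) = 3.09

pH = 3.09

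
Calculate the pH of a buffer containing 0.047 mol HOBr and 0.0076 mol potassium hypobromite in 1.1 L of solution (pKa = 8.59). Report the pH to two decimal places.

Using pH = pKa + log([base]/[acid]) with [base]/[acid] = 0.0076/0.047:
pH = 8.59 + (-0.791) = 7.80

pH = 7.80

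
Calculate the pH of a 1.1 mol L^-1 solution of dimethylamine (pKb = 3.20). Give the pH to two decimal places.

(CH3)2NH + H2O ⇌ (CH3)2NH2+ + OH-
Kb = 10^(−3.20) = 6.31 × 10^-4
Kb = x²/(1.1 − x) = 6.31 × 10^-4
Assume x ≪ 1.1: x ≈ √(6.31 × 10^-4 × 1.1) = 2.63 × 10^-2 M
Check: 2.4% ionized — well under 5%, approximation valid.
pOH = 1.58, so pH = 14.00 − pOH = 12.42

pH = 12.42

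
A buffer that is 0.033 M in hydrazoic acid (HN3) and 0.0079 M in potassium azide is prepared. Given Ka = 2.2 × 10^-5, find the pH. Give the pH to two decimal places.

pKa = −log(2.2 × 10^-5) = 4.658
Using pH = pKa + log([base]/[acid]) with [base]/[acid] = 0.0079/0.033:
pH = 4.658 + (-0.621) = 4.04

pH = 4.04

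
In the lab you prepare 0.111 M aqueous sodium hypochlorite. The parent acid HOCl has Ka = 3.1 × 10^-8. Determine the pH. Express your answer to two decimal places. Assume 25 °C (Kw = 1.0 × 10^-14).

pH = 10.28

OCl- is the conjugate base of the weak acid HOCl.
Kb = Kw/Ka = 1.0×10^-14 / 3.1 × 10^-8 = 3.23 × 10^-7
From the ICE table, Kb = [OH-]²/(0.111 − [OH-]) = 3.23 × 10^-7.
Assume [OH-] ≪ 0.111: [OH-] ≈ √(3.23 × 10^-7 × 0.111) = 1.89 × 10^-4 M
Check: 0.17% ionized — well under 5%, approximation valid.
pOH = −log(1.89 × 10^-4) = 3.72; pH = 14.00 − 3.72 = 10.28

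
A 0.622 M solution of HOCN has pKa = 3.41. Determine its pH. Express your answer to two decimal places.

HOCN ⇌ OCN- + H+
Ka = 10^(−3.41) = 3.89 × 10^-4
From the ICE table, Ka = x²/(0.622 − x) = 3.89 × 10^-4.
Since Ka ≪ C₀, x ≈ √(Ka·C₀) = 1.56 × 10^-2 M.
(x/C₀ = 2.5% < 5%, so the approximation holds.)
pH = −log[H+] = −log(1.56 × 10^-2) = 1.81

pH = 1.81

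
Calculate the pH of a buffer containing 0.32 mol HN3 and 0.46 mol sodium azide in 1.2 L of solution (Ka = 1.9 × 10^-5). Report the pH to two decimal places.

pKa = −log(1.9 × 10^-5) = 4.721
Using pH = pKa + log([base]/[acid]) with [base]/[acid] = 0.46/0.32:
pH = 4.721 + (+0.158) = 4.88

pH = 4.88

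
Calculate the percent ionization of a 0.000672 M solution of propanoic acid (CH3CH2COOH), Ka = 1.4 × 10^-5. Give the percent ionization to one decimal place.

CH3CH2COOH ⇌ CH3CH2COO- + H+; let x = [H+] at equilibrium.
Solve x² + 1.4e-05x − 9.41e-09 = 0 → x = 9.02 × 10^-5 M
% ionization = x/C₀ × 100% = 9.02 × 10^-5/0.000672 × 100% = 13.4%

13.4%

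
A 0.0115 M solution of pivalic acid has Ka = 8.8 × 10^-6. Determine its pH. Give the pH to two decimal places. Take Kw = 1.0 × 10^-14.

(CH3)3CCOOH ⇌ (CH3)3CCOO- + H+
From the ICE table, Ka = [H+]²/(0.0115 − [H+]) = 8.8 × 10^-6.
Since Ka ≪ C₀, [H+] ≈ √(Ka·C₀) = 3.18 × 10^-4 M.
pH = −log(3.18 × 10^-4) = 3.50

pH = 3.50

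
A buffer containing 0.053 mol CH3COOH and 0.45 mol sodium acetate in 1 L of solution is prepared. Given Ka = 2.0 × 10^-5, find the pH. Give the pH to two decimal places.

pH = 5.63

pKa = −log(2.0 × 10^-5) = 4.699
Using pH = pKa + log([base]/[acid]) with [base]/[acid] = 0.45/0.053:
pH = 4.699 + (+0.929) = 5.63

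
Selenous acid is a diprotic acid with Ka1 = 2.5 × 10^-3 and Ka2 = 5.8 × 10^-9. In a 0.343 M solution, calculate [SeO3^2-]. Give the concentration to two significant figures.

5.8 × 10^-9 M

First ionization gives [H+] ≈ [HSeO3-] = 2.81 × 10^-2 M.
Second step: Ka2 = [H+][SeO3^2-]/[HSeO3-] ≈ [SeO3^2-] (since [H+] ≈ [HSeO3-]).
So [SeO3^2-] ≈ Ka2.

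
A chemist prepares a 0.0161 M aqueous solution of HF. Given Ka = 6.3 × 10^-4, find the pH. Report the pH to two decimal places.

HF ⇌ F- + H+
From the ICE table, Ka = x²/(0.0161 − x) = 6.3 × 10^-4.
Here C₀/Ka ≈ 25.6, so the small-x approximation fails. Use the quadratic:
x = [−0.00063 + √(0.00063² + 4.06e-05)]/2 = 2.89 × 10^-3 M
pH = −log[H+] = −log(2.89 × 10^-3) = 2.54

pH = 2.54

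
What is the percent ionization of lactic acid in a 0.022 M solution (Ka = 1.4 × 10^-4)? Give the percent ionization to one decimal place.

CH3CH(OH)COOH ⇌ CH3CH(OH)COO- + H+; let x = [H+] at equilibrium.
Solve x² + 0.00014x − 3.08e-06 = 0 → x = 1.69 × 10^-3 M
% ionization = x/C₀ × 100% = 1.69 × 10^-3/0.022 × 100% = 7.7%

7.7%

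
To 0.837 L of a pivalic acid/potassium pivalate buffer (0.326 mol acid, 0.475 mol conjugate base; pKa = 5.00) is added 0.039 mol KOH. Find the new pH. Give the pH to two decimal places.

pH = 5.25

OH- converts (CH3)3CCOOH to (CH3)3CCOO-: (CH3)3CCOOH → 0.287 mol, (CH3)3CCOO- → 0.514 mol.
pH = pKa + log(n_(CH3)3CCOO-/n_(CH3)3CCOOH) = 5.00 + log(0.514/0.287) = 5.00 + (+0.253)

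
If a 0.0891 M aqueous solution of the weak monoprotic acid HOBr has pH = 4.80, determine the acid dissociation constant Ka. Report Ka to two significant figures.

[H+] = 10^(-4.80) = 1.58 × 10^-5 M
At equilibrium [HA] = 0.0891 − 1.58 × 10^-5 = 8.91 × 10^-2 M
Ka = [H+][A-]/[HA] = (1.58 × 10^-5)² / 8.91 × 10^-2 = 2.8 × 10^-9

Ka = 2.8 × 10^-9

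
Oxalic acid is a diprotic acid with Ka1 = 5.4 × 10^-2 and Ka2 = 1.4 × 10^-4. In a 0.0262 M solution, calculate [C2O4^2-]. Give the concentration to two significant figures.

First ionization gives [H+] ≈ [HC2O4-] = 1.93 × 10^-2 M.
Second step: Ka2 = [H+][C2O4^2-]/[HC2O4-] ≈ [C2O4^2-] (since [H+] ≈ [HC2O4-]).
So [C2O4^2-] ≈ Ka2.

1.4 × 10^-4 M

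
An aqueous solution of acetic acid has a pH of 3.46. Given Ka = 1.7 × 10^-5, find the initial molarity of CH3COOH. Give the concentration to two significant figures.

[H+] = 10^(-3.46) = 3.47 × 10^-4 M = x
Ka = x²/(C₀ − x) ⇒ C₀ = x + x²/Ka
C₀ = 3.47 × 10^-4 + (3.47 × 10^-4)²/(1.7 × 10^-5) = 7.43 × 10^-3 M

C₀ = 7.4 × 10^-3 M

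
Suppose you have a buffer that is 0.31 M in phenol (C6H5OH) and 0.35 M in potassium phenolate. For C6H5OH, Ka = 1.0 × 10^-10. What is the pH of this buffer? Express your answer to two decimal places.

pKa = −log(1.0 × 10^-10) = 10.000
Using pH = pKa + log([base]/[acid]) with [base]/[acid] = 0.35/0.31:
pH = 10.000 + (+0.053) = 10.05

pH = 10.05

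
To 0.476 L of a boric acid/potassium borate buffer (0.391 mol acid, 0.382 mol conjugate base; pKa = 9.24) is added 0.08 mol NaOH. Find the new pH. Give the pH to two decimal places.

After neutralization: n(B(OH)3) = 0.311 mol, n(B(OH)4-) = 0.462 mol.
Henderson–Hasselbalch with mole ratio 0.462/0.311: pH = 9.24 + (+0.172)

pH = 9.41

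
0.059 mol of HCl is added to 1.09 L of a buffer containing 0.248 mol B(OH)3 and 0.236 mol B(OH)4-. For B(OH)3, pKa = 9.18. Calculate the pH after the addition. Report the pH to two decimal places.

pH = 8.94

After neutralization: n(B(OH)3) = 0.307 mol, n(B(OH)4-) = 0.177 mol.
pH = pKa + log([A⁻]/[HA]) = 9.18 + log(0.177/0.307) = 9.18 -0.239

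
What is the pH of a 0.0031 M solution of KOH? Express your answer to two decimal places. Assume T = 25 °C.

KOH is a strong base; [OH-] = 0.0031 M.
pOH = -log(0.0031) = 2.51
pH = 14.00 - 2.51 = 11.49

pH = 11.49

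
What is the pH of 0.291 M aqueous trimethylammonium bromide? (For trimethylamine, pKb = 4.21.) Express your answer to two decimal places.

pH = 5.16

(CH3)3NH+ is the conjugate acid of the weak base (CH3)3N.
Kb = 10^(−4.21) = 6.17 × 10^-5
Ka = Kw/Kb = 1.0×10^-14 / 6.17 × 10^-5 = 1.62 × 10^-10
Let x = [H+] at equilibrium. Ka = x²/(0.291 − x).
Neglecting x in the denominator: x = √(1.62 × 10^-10 × 0.291) = 6.87 × 10^-6 M
pH = −log[H+] = −log(6.87 × 10^-6) = 5.16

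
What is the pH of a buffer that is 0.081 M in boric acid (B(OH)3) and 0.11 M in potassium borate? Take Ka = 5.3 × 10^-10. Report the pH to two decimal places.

pH = 9.41

pKa = −log(5.3 × 10^-10) = 9.276
Using pH = pKa + log([base]/[acid]) with [base]/[acid] = 0.11/0.081:
pH = 9.276 + (+0.133) = 9.41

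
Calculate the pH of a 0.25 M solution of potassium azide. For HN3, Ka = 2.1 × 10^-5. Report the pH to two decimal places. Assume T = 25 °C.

N3- is the conjugate base of the weak acid HN3.
Kb = Kw/Ka = 1.0×10^-14 / 2.1 × 10^-5 = 4.76 × 10^-10
Kb = [OH-]²/(0.25 − [OH-]) = 4.76 × 10^-10
Assume [OH-] ≪ 0.25: [OH-] ≈ √(4.76 × 10^-10 × 0.25) = 1.09 × 10^-5 M
([OH-]/C₀ = 0.0044% < 5%, so the approximation holds.)
pOH = −log(1.09 × 10^-5) = 4.96; pH = 14.00 − 4.96 = 9.04

pH = 9.04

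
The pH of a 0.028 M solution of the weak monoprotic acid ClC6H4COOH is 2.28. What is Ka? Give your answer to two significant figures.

[H+] = 10^(-2.28) = 5.25 × 10^-3 M
At equilibrium [HA] = 0.028 − 5.25 × 10^-3 = 2.27 × 10^-2 M
Ka = [H+][A-]/[HA] = (5.25 × 10^-3)² / 2.27 × 10^-2 = 1.2 × 10^-3

Ka = 1.2 × 10^-3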